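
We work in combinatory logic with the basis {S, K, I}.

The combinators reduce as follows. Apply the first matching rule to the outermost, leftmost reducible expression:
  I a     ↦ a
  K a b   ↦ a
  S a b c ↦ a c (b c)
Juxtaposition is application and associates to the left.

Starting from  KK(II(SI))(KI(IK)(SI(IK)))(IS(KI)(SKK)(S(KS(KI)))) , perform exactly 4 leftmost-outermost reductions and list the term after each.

Answer: after 4 steps: SI(IK)

Working:
  start: KK(II(SI))(KI(IK)(SI(IK)))(IS(KI)(SKK)(S(KS(KI))))
  →1  K(KI(IK)(SI(IK)))(IS(KI)(SKK)(S(KS(KI))))
  →2  KI(IK)(SI(IK))
  →3  I(SI(IK))
  →4  SI(IK)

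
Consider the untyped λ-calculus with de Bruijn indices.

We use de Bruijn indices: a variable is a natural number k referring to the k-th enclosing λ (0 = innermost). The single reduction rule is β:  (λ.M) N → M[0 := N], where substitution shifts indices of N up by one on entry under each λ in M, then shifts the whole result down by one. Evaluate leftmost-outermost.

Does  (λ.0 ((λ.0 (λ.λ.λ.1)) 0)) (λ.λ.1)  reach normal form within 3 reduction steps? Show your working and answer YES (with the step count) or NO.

  start: (λ.0 ((λ.0 (λ.λ.λ.1)) 0)) (λ.λ.1)
  step 1: (λ.λ.1) ((λ.0 (λ.λ.λ.1)) (λ.λ.1))
  step 2: λ.(λ.0 (λ.λ.λ.1)) (λ.λ.1)
  step 3: λ.(λ.λ.1) (λ.λ.λ.1)

Answer: NO — after 3 steps the term is λ.(λ.λ.1) (λ.λ.λ.1), not yet normal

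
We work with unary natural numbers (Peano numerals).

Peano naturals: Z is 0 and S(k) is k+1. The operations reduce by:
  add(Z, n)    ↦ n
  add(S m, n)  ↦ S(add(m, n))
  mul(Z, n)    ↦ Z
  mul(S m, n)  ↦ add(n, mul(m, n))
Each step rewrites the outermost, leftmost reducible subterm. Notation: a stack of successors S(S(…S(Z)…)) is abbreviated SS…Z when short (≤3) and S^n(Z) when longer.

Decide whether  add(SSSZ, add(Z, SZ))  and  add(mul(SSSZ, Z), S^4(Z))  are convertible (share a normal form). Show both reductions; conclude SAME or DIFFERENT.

Answer: SAME — A ⇓ S^4(Z), B ⇓ S^4(Z)

Reduction:
Term A:
  start: add(SSSZ, add(Z, SZ))
  step 1: S(add(SSZ, add(Z, SZ)))
  step 2: S(S(add(SZ, add(Z, SZ))))
  step 3: S(S(S(add(Z, add(Z, SZ)))))
  step 4: S(S(S(add(Z, SZ))))
  step 5: S^4(Z)

Term B:
  start: add(mul(SSSZ, Z), S^4(Z))
  step 1: add(add(Z, mul(SSZ, Z)), S^4(Z))
  step 2: add(mul(SSZ, Z), S^4(Z))
  step 3: add(add(Z, mul(SZ, Z)), S^4(Z))
  step 4: add(mul(SZ, Z), S^4(Z))
  step 5: add(add(Z, mul(Z, Z)), S^4(Z))
  step 6: add(mul(Z, Z), S^4(Z))
  step 7: add(Z, S^4(Z))
  step 8: S^4(Z)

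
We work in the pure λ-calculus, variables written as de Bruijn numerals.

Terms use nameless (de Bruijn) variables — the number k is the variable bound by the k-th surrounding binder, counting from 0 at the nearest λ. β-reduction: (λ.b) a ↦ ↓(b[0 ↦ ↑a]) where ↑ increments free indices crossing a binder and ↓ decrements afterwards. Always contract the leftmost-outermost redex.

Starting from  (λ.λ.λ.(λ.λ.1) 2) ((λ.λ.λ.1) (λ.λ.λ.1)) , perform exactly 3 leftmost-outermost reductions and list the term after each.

Answer: after 3 steps: λ.λ.λ.λ.λ.1

Derivation:
  start: (λ.λ.λ.(λ.λ.1) 2) ((λ.λ.λ.1) (λ.λ.λ.1))
  →1  λ.λ.(λ.λ.1) ((λ.λ.λ.1) (λ.λ.λ.1))
  →2  λ.λ.λ.(λ.λ.λ.1) (λ.λ.λ.1)
  →3  λ.λ.λ.λ.λ.1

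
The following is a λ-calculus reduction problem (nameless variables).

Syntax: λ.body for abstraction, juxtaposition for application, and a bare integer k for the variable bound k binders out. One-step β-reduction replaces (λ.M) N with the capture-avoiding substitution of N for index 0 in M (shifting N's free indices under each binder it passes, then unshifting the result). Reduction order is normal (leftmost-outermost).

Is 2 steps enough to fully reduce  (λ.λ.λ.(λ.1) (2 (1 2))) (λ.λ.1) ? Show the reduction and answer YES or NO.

  start: (λ.λ.λ.(λ.1) (2 (1 2))) (λ.λ.1)
  →1  λ.λ.(λ.1) ((λ.λ.1) (1 (λ.λ.1)))
  →2  λ.λ.0

Answer: YES — reaches normal form λ.λ.0 in 2 ≤ 2 steps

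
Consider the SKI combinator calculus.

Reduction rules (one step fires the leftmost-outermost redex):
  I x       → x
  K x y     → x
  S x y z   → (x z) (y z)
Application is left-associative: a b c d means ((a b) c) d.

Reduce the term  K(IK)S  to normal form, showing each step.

  start: K(IK)S
  →1  IK
  →2  K

Answer: normal form = K  (in 2 steps)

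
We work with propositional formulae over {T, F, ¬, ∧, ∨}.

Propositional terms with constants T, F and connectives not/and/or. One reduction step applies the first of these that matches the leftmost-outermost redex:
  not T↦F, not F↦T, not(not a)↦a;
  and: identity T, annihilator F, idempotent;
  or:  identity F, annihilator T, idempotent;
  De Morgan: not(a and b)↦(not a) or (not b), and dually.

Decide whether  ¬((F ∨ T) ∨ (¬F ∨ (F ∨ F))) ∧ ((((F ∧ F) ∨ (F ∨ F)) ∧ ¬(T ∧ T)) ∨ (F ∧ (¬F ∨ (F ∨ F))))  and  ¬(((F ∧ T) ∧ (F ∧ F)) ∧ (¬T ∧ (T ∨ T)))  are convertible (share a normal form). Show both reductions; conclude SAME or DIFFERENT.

Term A:
  start: ¬((F ∨ T) ∨ (¬F ∨ (F ∨ F))) ∧ ((((F ∧ F) ∨ (F ∨ F)) ∧ ¬(T ∧ T)) ∨ (F ∧ (¬F ∨ (F ∨ F))))
  [1] (¬(F ∨ T) ∧ ¬(¬F ∨ (F ∨ F))) ∧ ((((F ∧ F) ∨ (F ∨ F)) ∧ ¬(T ∧ T)) ∨ (F ∧ (¬F ∨ (F ∨ F))))
  [2] ((¬F ∧ ¬T) ∧ ¬(¬F ∨ (F ∨ F))) ∧ ((((F ∧ F) ∨ (F ∨ F)) ∧ ¬(T ∧ T)) ∨ (F ∧ (¬F ∨ (F ∨ F))))
  [3] ((T ∧ ¬T) ∧ ¬(¬F ∨ (F ∨ F))) ∧ ((((F ∧ F) ∨ (F ∨ F)) ∧ ¬(T ∧ T)) ∨ (F ∧ (¬F ∨ (F ∨ F))))
  [4] (¬T ∧ ¬(¬F ∨ (F ∨ F))) ∧ ((((F ∧ F) ∨ (F ∨ F)) ∧ ¬(T ∧ T)) ∨ (F ∧ (¬F ∨ (F ∨ F))))
  [5] (F ∧ ¬(¬F ∨ (F ∨ F))) ∧ ((((F ∧ F) ∨ (F ∨ F)) ∧ ¬(T ∧ T)) ∨ (F ∧ (¬F ∨ (F ∨ F))))
  [6] F ∧ ((((F ∧ F) ∨ (F ∨ F)) ∧ ¬(T ∧ T)) ∨ (F ∧ (¬F ∨ (F ∨ F))))
  [7] F

Term B:
  start: ¬(((F ∧ T) ∧ (F ∧ F)) ∧ (¬T ∧ (T ∨ T)))
  [1] ¬((F ∧ T) ∧ (F ∧ F)) ∨ ¬(¬T ∧ (T ∨ T))
  [2] (¬(F ∧ T) ∨ ¬(F ∧ F)) ∨ ¬(¬T ∧ (T ∨ T))
  [3] ((¬F ∨ ¬T) ∨ ¬(F ∧ F)) ∨ ¬(¬T ∧ (T ∨ T))
  [4] ((T ∨ ¬T) ∨ ¬(F ∧ F)) ∨ ¬(¬T ∧ (T ∨ T))
  [5] (T ∨ ¬(F ∧ F)) ∨ ¬(¬T ∧ (T ∨ T))
  [6] T ∨ ¬(¬T ∧ (T ∨ T))
  [7] T

Answer: DIFFERENT — A ⇓ F, B ⇓ T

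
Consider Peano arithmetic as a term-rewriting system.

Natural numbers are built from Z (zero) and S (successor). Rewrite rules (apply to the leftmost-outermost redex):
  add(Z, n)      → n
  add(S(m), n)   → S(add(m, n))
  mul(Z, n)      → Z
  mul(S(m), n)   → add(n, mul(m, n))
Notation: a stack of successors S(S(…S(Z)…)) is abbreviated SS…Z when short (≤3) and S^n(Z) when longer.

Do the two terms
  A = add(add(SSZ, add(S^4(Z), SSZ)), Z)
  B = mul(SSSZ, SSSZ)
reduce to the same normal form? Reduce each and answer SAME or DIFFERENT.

Term A:
  start: add(add(SSZ, add(S^4(Z), SSZ)), Z)
  →1  add(S(add(SZ, add(S^4(Z), SSZ))), Z)
  →2  S(add(add(SZ, add(S^4(Z), SSZ)), Z))
  →3  S(add(S(add(Z, add(S^4(Z), SSZ))), Z))
  →4  S(S(add(add(Z, add(S^4(Z), SSZ)), Z)))
  →5  S(S(add(add(S^4(Z), SSZ), Z)))
  →6  S(S(add(S(add(SSSZ, SSZ)), Z)))
  →7  S(S(S(add(add(SSSZ, SSZ), Z))))
  →8  S(S(S(add(S(add(SSZ, SSZ)), Z))))
  →9  S(S(S(S(add(add(SSZ, SSZ), Z)))))
  →10  S(S(S(S(add(S(add(SZ, SSZ)), Z)))))
  →11  S(S(S(S(S(add(add(SZ, SSZ), Z))))))
  →12  S(S(S(S(S(add(S(add(Z, SSZ)), Z))))))
  →13  S(S(S(S(S(S(add(add(Z, SSZ), Z)))))))
  →14  S(S(S(S(S(S(add(SSZ, Z)))))))
  →15  S(S(S(S(S(S(S(add(SZ, Z))))))))
  →16  S(S(S(S(S(S(S(S(add(Z, Z)))))))))
  →17  S^8(Z)

Term B:
  start: mul(SSSZ, SSSZ)
  →1  add(SSSZ, mul(SSZ, SSSZ))
  →2  S(add(SSZ, mul(SSZ, SSSZ)))
  →3  S(S(add(SZ, mul(SSZ, SSSZ))))
  →4  S(S(S(add(Z, mul(SSZ, SSSZ)))))
  →5  S(S(S(mul(SSZ, SSSZ))))
  →6  S(S(S(add(SSSZ, mul(SZ, SSSZ)))))
  →7  S(S(S(S(add(SSZ, mul(SZ, SSSZ))))))
  →8  S(S(S(S(S(add(SZ, mul(SZ, SSSZ)))))))
  →9  S(S(S(S(S(S(add(Z, mul(SZ, SSSZ))))))))
  →10  S(S(S(S(S(S(mul(SZ, SSSZ)))))))
  →11  S(S(S(S(S(S(add(SSSZ, mul(Z, SSSZ))))))))
  →12  S(S(S(S(S(S(S(add(SSZ, mul(Z, SSSZ)))))))))
  →13  S(S(S(S(S(S(S(S(add(SZ, mul(Z, SSSZ))))))))))
  →14  S(S(S(S(S(S(S(S(S(add(Z, mul(Z, SSSZ)))))))))))
  →15  S(S(S(S(S(S(S(S(S(mul(Z, SSSZ))))))))))
  →16  S^9(Z)

Answer: DIFFERENT — A ⇓ S^8(Z), B ⇓ S^9(Z)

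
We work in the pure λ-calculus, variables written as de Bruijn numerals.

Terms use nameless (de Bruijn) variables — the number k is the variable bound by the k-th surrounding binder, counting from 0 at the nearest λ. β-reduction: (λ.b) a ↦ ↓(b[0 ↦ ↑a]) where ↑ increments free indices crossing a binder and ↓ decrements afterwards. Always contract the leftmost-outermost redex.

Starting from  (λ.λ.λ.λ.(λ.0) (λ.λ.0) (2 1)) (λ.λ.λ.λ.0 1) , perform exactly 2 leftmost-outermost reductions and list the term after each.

  start: (λ.λ.λ.λ.(λ.0) (λ.λ.0) (2 1)) (λ.λ.λ.λ.0 1)
  [1] λ.λ.λ.(λ.0) (λ.λ.0) (2 1)
  [2] λ.λ.λ.(λ.λ.0) (2 1)

Answer: after 2 steps: λ.λ.λ.(λ.λ.0) (2 1)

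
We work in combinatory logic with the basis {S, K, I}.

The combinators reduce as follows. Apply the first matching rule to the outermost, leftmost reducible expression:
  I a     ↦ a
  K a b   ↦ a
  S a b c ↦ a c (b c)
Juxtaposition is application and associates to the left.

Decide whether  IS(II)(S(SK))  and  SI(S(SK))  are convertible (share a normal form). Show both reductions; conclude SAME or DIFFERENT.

Answer: SAME — A ⇓ SI(S(SK)), B ⇓ SI(S(SK))

Working:
Term A:
  start: IS(II)(S(SK))
  [1] S(II)(S(SK))
  [2] SI(S(SK))

Term B:
  start: SI(S(SK))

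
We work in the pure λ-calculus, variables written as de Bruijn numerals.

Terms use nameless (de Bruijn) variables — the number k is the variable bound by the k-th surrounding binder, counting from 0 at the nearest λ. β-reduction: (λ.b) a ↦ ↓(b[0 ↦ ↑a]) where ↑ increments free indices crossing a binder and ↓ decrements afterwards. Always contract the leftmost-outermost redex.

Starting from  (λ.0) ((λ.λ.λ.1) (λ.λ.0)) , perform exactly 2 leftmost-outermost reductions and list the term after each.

  start: (λ.0) ((λ.λ.λ.1) (λ.λ.0))
  step 1: (λ.λ.λ.1) (λ.λ.0)
  step 2: λ.λ.1

Answer: after 2 steps: λ.λ.1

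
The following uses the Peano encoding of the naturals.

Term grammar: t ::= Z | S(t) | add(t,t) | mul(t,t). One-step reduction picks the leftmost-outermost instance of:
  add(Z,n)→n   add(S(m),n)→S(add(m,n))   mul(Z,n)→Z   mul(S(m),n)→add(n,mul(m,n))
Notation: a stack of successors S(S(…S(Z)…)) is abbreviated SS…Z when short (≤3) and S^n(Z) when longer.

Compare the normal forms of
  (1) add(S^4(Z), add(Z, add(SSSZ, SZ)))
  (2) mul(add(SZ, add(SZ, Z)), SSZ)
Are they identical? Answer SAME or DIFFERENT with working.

Term A:
  start: add(S^4(Z), add(Z, add(SSSZ, SZ)))
  [1] S(add(SSSZ, add(Z, add(SSSZ, SZ))))
  [2] S(S(add(SSZ, add(Z, add(SSSZ, SZ)))))
  [3] S(S(S(add(SZ, add(Z, add(SSSZ, SZ))))))
  [4] S(S(S(S(add(Z, add(Z, add(SSSZ, SZ)))))))
  [5] S(S(S(S(add(Z, add(SSSZ, SZ))))))
  [6] S(S(S(S(add(SSSZ, SZ)))))
  [7] S(S(S(S(S(add(SSZ, SZ))))))
  [8] S(S(S(S(S(S(add(SZ, SZ)))))))
  [9] S(S(S(S(S(S(S(add(Z, SZ))))))))
  [10] S^8(Z)

Term B:
  start: mul(add(SZ, add(SZ, Z)), SSZ)
  [1] mul(S(add(Z, add(SZ, Z))), SSZ)
  [2] add(SSZ, mul(add(Z, add(SZ, Z)), SSZ))
  [3] S(add(SZ, mul(add(Z, add(SZ, Z)), SSZ)))
  [4] S(S(add(Z, mul(add(Z, add(SZ, Z)), SSZ))))
  [5] S(S(mul(add(Z, add(SZ, Z)), SSZ)))
  [6] S(S(mul(add(SZ, Z), SSZ)))
  [7] S(S(mul(S(add(Z, Z)), SSZ)))
  [8] S(S(add(SSZ, mul(add(Z, Z), SSZ))))
  [9] S(S(S(add(SZ, mul(add(Z, Z), SSZ)))))
  [10] S(S(S(S(add(Z, mul(add(Z, Z), SSZ))))))
  [11] S(S(S(S(mul(add(Z, Z), SSZ)))))
  [12] S(S(S(S(mul(Z, SSZ)))))
  [13] S^4(Z)

Answer: DIFFERENT — A ⇓ S^8(Z), B ⇓ S^4(Z)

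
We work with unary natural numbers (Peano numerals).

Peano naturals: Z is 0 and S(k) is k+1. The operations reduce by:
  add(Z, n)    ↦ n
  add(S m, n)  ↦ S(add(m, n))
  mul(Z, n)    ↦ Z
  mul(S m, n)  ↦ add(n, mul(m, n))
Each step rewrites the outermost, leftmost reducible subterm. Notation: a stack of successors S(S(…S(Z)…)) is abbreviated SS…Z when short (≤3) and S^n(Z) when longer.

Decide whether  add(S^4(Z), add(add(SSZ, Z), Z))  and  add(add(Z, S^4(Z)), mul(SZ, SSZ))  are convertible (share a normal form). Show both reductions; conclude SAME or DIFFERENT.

Term A:
  start: add(S^4(Z), add(add(SSZ, Z), Z))
  →1  S(add(SSSZ, add(add(SSZ, Z), Z)))
  →2  S(S(add(SSZ, add(add(SSZ, Z), Z))))
  →3  S(S(S(add(SZ, add(add(SSZ, Z), Z)))))
  →4  S(S(S(S(add(Z, add(add(SSZ, Z), Z))))))
  →5  S(S(S(S(add(add(SSZ, Z), Z)))))
  →6  S(S(S(S(add(S(add(SZ, Z)), Z)))))
  →7  S(S(S(S(S(add(add(SZ, Z), Z))))))
  →8  S(S(S(S(S(add(S(add(Z, Z)), Z))))))
  →9  S(S(S(S(S(S(add(add(Z, Z), Z)))))))
  →10  S(S(S(S(S(S(add(Z, Z)))))))
  →11  S^6(Z)

Term B:
  start: add(add(Z, S^4(Z)), mul(SZ, SSZ))
  →1  add(S^4(Z), mul(SZ, SSZ))
  →2  S(add(SSSZ, mul(SZ, SSZ)))
  →3  S(S(add(SSZ, mul(SZ, SSZ))))
  →4  S(S(S(add(SZ, mul(SZ, SSZ)))))
  →5  S(S(S(S(add(Z, mul(SZ, SSZ))))))
  →6  S(S(S(S(mul(SZ, SSZ)))))
  →7  S(S(S(S(add(SSZ, mul(Z, SSZ))))))
  →8  S(S(S(S(S(add(SZ, mul(Z, SSZ)))))))
  →9  S(S(S(S(S(S(add(Z, mul(Z, SSZ))))))))
  →10  S(S(S(S(S(S(mul(Z, SSZ)))))))
  →11  S^6(Z)

Answer: SAME — A ⇓ S^6(Z), B ⇓ S^6(Z)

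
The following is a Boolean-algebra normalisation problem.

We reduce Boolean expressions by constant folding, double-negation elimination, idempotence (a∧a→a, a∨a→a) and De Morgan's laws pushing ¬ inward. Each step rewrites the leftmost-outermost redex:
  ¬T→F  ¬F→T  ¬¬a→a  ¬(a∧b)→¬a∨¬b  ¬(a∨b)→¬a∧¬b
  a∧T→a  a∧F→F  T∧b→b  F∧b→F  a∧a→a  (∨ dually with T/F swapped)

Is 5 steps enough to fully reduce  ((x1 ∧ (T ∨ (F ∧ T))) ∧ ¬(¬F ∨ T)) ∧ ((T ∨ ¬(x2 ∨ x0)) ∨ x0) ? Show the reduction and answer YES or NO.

  start: ((x1 ∧ (T ∨ (F ∧ T))) ∧ ¬(¬F ∨ T)) ∧ ((T ∨ ¬(x2 ∨ x0)) ∨ x0)
  step 1: ((x1 ∧ T) ∧ ¬(¬F ∨ T)) ∧ ((T ∨ ¬(x2 ∨ x0)) ∨ x0)
  step 2: (x1 ∧ ¬(¬F ∨ T)) ∧ ((T ∨ ¬(x2 ∨ x0)) ∨ x0)
  step 3: (x1 ∧ (¬¬F ∧ ¬T)) ∧ ((T ∨ ¬(x2 ∨ x0)) ∨ x0)
  step 4: (x1 ∧ (F ∧ ¬T)) ∧ ((T ∨ ¬(x2 ∨ x0)) ∨ x0)
  step 5: (x1 ∧ F) ∧ ((T ∨ ¬(x2 ∨ x0)) ∨ x0)

Answer: NO — after 5 steps the term is (x1 ∧ F) ∧ ((T ∨ ¬(x2 ∨ x0)) ∨ x0), not yet normal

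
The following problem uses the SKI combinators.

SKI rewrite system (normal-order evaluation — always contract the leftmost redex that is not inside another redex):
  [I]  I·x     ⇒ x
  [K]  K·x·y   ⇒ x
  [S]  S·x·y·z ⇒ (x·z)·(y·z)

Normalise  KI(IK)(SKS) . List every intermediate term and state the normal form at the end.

Answer: normal form = SKS  (in 2 steps)

Derivation:
  start: KI(IK)(SKS)
  step 1: I(SKS)
  step 2: SKS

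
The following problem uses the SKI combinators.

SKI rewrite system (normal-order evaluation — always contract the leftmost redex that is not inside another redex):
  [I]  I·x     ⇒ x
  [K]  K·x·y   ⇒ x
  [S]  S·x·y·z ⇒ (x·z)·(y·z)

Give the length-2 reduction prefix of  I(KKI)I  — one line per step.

  start: I(KKI)I
  [1] KKII
  [2] KI

Answer: after 2 steps: KI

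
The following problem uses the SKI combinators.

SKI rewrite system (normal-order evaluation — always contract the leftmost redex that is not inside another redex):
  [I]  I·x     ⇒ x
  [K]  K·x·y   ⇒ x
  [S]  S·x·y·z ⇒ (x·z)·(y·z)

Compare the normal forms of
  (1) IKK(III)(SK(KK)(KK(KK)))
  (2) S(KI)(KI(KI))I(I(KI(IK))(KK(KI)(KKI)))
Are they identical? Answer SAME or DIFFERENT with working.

Answer: SAME — A ⇓ KK, B ⇓ KK

Reduction:
Term A:
  start: IKK(III)(SK(KK)(KK(KK)))
  step 1: KK(III)(SK(KK)(KK(KK)))
  step 2: K(SK(KK)(KK(KK)))
  step 3: K(K(KK(KK))(KK(KK(KK))))
  step 4: K(KK(KK))
  step 5: KK

Term B:
  start: S(KI)(KI(KI))I(I(KI(IK))(KK(KI)(KKI)))
  step 1: KII(KI(KI)I)(I(KI(IK))(KK(KI)(KKI)))
  step 2: I(KI(KI)I)(I(KI(IK))(KK(KI)(KKI)))
  step 3: KI(KI)I(I(KI(IK))(KK(KI)(KKI)))
  step 4: II(I(KI(IK))(KK(KI)(KKI)))
  step 5: I(I(KI(IK))(KK(KI)(KKI)))
  step 6: I(KI(IK))(KK(KI)(KKI))
  step 7: KI(IK)(KK(KI)(KKI))
  step 8: I(KK(KI)(KKI))
  step 9: KK(KI)(KKI)
  step 10: K(KKI)
  step 11: KK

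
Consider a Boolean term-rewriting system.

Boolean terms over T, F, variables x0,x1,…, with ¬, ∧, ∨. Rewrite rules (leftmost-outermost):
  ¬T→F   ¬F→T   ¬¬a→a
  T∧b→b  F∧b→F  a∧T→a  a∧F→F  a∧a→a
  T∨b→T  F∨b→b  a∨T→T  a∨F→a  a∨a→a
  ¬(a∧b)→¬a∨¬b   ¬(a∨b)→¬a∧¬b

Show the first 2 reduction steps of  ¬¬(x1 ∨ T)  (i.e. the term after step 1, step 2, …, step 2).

Answer: after 2 steps: T

Working:
  start: ¬¬(x1 ∨ T)
  step 1: x1 ∨ T
  step 2: T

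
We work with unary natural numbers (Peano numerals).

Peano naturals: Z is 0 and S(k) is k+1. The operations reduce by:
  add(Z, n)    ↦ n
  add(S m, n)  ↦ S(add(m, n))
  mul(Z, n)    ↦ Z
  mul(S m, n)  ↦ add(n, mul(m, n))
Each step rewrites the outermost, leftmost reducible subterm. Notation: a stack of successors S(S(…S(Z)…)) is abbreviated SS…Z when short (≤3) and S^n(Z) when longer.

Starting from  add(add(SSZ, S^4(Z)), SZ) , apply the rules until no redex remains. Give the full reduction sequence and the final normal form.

Answer: normal form = S^7(Z)  (in 10 steps)

Reduction:
  start: add(add(SSZ, S^4(Z)), SZ)
  →1  add(S(add(SZ, S^4(Z))), SZ)
  →2  S(add(add(SZ, S^4(Z)), SZ))
  →3  S(add(S(add(Z, S^4(Z))), SZ))
  →4  S(S(add(add(Z, S^4(Z)), SZ)))
  →5  S(S(add(S^4(Z), SZ)))
  →6  S(S(S(add(SSSZ, SZ))))
  →7  S(S(S(S(add(SSZ, SZ)))))
  →8  S(S(S(S(S(add(SZ, SZ))))))
  →9  S(S(S(S(S(S(add(Z, SZ)))))))
  →10  S^7(Z)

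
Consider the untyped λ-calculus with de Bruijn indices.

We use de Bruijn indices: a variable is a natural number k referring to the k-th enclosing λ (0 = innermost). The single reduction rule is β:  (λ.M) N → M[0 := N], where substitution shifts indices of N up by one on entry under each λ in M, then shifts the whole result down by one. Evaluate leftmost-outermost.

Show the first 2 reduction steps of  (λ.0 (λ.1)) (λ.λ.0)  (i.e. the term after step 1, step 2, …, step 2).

  start: (λ.0 (λ.1)) (λ.λ.0)
  →1  (λ.λ.0) (λ.λ.λ.0)
  →2  λ.0

Answer: after 2 steps: λ.0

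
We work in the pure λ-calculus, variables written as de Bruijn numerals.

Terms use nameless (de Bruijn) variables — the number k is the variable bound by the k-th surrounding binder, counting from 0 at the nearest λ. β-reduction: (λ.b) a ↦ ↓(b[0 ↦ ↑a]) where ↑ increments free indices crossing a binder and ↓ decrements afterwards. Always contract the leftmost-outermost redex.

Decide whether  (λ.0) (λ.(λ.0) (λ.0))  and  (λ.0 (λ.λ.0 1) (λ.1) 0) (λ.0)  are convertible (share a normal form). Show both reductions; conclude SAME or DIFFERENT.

Term A:
  start: (λ.0) (λ.(λ.0) (λ.0))
  →1  λ.(λ.0) (λ.0)
  →2  λ.λ.0

Term B:
  start: (λ.0 (λ.λ.0 1) (λ.1) 0) (λ.0)
  →1  (λ.0) (λ.λ.0 1) (λ.λ.0) (λ.0)
  →2  (λ.λ.0 1) (λ.λ.0) (λ.0)
  →3  (λ.0 (λ.λ.0)) (λ.0)
  →4  (λ.0) (λ.λ.0)
  →5  λ.λ.0

Answer: SAME — A ⇓ λ.λ.0, B ⇓ λ.λ.0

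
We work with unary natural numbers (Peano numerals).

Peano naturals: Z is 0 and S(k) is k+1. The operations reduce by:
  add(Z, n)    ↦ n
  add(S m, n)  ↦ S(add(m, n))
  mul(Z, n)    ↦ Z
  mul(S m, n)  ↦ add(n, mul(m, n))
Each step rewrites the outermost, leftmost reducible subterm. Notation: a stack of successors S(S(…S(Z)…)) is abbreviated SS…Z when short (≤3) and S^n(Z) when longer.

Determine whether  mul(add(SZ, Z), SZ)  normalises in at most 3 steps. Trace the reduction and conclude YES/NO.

  start: mul(add(SZ, Z), SZ)
  →1  mul(S(add(Z, Z)), SZ)
  →2  add(SZ, mul(add(Z, Z), SZ))
  →3  S(add(Z, mul(add(Z, Z), SZ)))

Answer: NO — after 3 steps the term is S(add(Z, mul(add(Z, Z), SZ))), not yet normal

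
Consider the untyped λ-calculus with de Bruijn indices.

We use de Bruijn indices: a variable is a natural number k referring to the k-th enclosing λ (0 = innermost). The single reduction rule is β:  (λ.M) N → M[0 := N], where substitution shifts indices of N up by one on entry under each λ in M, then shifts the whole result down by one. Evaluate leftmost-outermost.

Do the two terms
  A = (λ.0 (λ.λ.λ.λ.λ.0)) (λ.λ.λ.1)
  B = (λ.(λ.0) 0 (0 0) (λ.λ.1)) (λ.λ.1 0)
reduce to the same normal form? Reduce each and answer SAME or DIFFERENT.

Term A:
  start: (λ.0 (λ.λ.λ.λ.λ.0)) (λ.λ.λ.1)
  →1  (λ.λ.λ.1) (λ.λ.λ.λ.λ.0)
  →2  λ.λ.1

Term B:
  start: (λ.(λ.0) 0 (0 0) (λ.λ.1)) (λ.λ.1 0)
  →1  (λ.0) (λ.λ.1 0) ((λ.λ.1 0) (λ.λ.1 0)) (λ.λ.1)
  →2  (λ.λ.1 0) ((λ.λ.1 0) (λ.λ.1 0)) (λ.λ.1)
  →3  (λ.(λ.λ.1 0) (λ.λ.1 0) 0) (λ.λ.1)
  →4  (λ.λ.1 0) (λ.λ.1 0) (λ.λ.1)
  →5  (λ.(λ.λ.1 0) 0) (λ.λ.1)
  →6  (λ.λ.1 0) (λ.λ.1)
  →7  λ.(λ.λ.1) 0
  →8  λ.λ.1

Answer: SAME — A ⇓ λ.λ.1, B ⇓ λ.λ.1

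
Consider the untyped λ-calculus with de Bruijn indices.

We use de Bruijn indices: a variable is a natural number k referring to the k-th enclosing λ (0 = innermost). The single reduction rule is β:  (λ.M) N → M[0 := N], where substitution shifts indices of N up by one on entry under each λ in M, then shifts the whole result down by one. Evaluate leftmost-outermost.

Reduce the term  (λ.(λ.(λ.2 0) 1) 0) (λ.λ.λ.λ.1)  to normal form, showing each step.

Answer: normal form = λ.λ.λ.1  (in 4 steps)

Derivation:
  start: (λ.(λ.(λ.2 0) 1) 0) (λ.λ.λ.λ.1)
  step 1: (λ.(λ.(λ.λ.λ.λ.1) 0) (λ.λ.λ.λ.1)) (λ.λ.λ.λ.1)
  step 2: (λ.(λ.λ.λ.λ.1) 0) (λ.λ.λ.λ.1)
  step 3: (λ.λ.λ.λ.1) (λ.λ.λ.λ.1)
  step 4: λ.λ.λ.1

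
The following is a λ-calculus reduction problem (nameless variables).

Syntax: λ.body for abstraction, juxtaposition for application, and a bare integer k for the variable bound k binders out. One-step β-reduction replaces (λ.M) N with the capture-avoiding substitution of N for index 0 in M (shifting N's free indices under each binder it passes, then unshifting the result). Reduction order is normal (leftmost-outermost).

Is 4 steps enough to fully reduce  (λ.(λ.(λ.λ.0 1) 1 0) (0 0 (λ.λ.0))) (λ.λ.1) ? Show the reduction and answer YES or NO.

  start: (λ.(λ.(λ.λ.0 1) 1 0) (0 0 (λ.λ.0))) (λ.λ.1)
  step 1: (λ.(λ.λ.0 1) (λ.λ.1) 0) ((λ.λ.1) (λ.λ.1) (λ.λ.0))
  step 2: (λ.λ.0 1) (λ.λ.1) ((λ.λ.1) (λ.λ.1) (λ.λ.0))
  step 3: (λ.0 (λ.λ.1)) ((λ.λ.1) (λ.λ.1) (λ.λ.0))
  step 4: (λ.λ.1) (λ.λ.1) (λ.λ.0) (λ.λ.1)

Answer: NO — after 4 steps the term is (λ.λ.1) (λ.λ.1) (λ.λ.0) (λ.λ.1), not yet normal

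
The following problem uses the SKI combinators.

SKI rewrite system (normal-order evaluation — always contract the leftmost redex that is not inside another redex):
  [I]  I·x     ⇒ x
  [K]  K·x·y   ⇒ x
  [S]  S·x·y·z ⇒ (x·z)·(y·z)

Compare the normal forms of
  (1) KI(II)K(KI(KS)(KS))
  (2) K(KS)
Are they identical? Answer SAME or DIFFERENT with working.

Term A:
  start: KI(II)K(KI(KS)(KS))
  [1] IK(KI(KS)(KS))
  [2] K(KI(KS)(KS))
  [3] K(I(KS))
  [4] K(KS)

Term B:
  start: K(KS)

Answer: SAME — A ⇓ K(KS), B ⇓ K(KS)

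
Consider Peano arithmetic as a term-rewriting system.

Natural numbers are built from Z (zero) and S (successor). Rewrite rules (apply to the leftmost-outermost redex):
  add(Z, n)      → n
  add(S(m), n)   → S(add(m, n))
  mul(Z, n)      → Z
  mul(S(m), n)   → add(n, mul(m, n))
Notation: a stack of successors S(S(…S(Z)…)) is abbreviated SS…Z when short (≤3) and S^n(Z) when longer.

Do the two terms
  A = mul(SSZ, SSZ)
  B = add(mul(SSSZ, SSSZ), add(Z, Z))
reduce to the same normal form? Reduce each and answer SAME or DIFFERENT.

Term A:
  start: mul(SSZ, SSZ)
  [1] add(SSZ, mul(SZ, SSZ))
  [2] S(add(SZ, mul(SZ, SSZ)))
  [3] S(S(add(Z, mul(SZ, SSZ))))
  [4] S(S(mul(SZ, SSZ)))
  [5] S(S(add(SSZ, mul(Z, SSZ))))
  [6] S(S(S(add(SZ, mul(Z, SSZ)))))
  [7] S(S(S(S(add(Z, mul(Z, SSZ))))))
  [8] S(S(S(S(mul(Z, SSZ)))))
  [9] S^4(Z)

Term B:
  start: add(mul(SSSZ, SSSZ), add(Z, Z))
  [1] add(add(SSSZ, mul(SSZ, SSSZ)), add(Z, Z))
  [2] add(S(add(SSZ, mul(SSZ, SSSZ))), add(Z, Z))
  [3] S(add(add(SSZ, mul(SSZ, SSSZ)), add(Z, Z)))
  [4] S(add(S(add(SZ, mul(SSZ, SSSZ))), add(Z, Z)))
  [5] S(S(add(add(SZ, mul(SSZ, SSSZ)), add(Z, Z))))
  [6] S(S(add(S(add(Z, mul(SSZ, SSSZ))), add(Z, Z))))
  [7] S(S(S(add(add(Z, mul(SSZ, SSSZ)), add(Z, Z)))))
  [8] S(S(S(add(mul(SSZ, SSSZ), add(Z, Z)))))
  [9] S(S(S(add(add(SSSZ, mul(SZ, SSSZ)), add(Z, Z)))))
  [10] S(S(S(add(S(add(SSZ, mul(SZ, SSSZ))), add(Z, Z)))))
  [11] S(S(S(S(add(add(SSZ, mul(SZ, SSSZ)), add(Z, Z))))))
  [12] S(S(S(S(add(S(add(SZ, mul(SZ, SSSZ))), add(Z, Z))))))
  [13] S(S(S(S(S(add(add(SZ, mul(SZ, SSSZ)), add(Z, Z)))))))
  [14] S(S(S(S(S(add(S(add(Z, mul(SZ, SSSZ))), add(Z, Z)))))))
  [15] S(S(S(S(S(S(add(add(Z, mul(SZ, SSSZ)), add(Z, Z))))))))
  [16] S(S(S(S(S(S(add(mul(SZ, SSSZ), add(Z, Z))))))))
  [17] S(S(S(S(S(S(add(add(SSSZ, mul(Z, SSSZ)), add(Z, Z))))))))
  [18] S(S(S(S(S(S(add(S(add(SSZ, mul(Z, SSSZ))), add(Z, Z))))))))
  [19] S(S(S(S(S(S(S(add(add(SSZ, mul(Z, SSSZ)), add(Z, Z)))))))))
  [20] S(S(S(S(S(S(S(add(S(add(SZ, mul(Z, SSSZ))), add(Z, Z)))))))))
  [21] S(S(S(S(S(S(S(S(add(add(SZ, mul(Z, SSSZ)), add(Z, Z))))))))))
  [22] S(S(S(S(S(S(S(S(add(S(add(Z, mul(Z, SSSZ))), add(Z, Z))))))))))
  [23] S(S(S(S(S(S(S(S(S(add(add(Z, mul(Z, SSSZ)), add(Z, Z)))))))))))
  [24] S(S(S(S(S(S(S(S(S(add(mul(Z, SSSZ), add(Z, Z)))))))))))
  [25] S(S(S(S(S(S(S(S(S(add(Z, add(Z, Z)))))))))))
  [26] S(S(S(S(S(S(S(S(S(add(Z, Z))))))))))
  [27] S^9(Z)

Answer: DIFFERENT — A ⇓ S^4(Z), B ⇓ S^9(Z)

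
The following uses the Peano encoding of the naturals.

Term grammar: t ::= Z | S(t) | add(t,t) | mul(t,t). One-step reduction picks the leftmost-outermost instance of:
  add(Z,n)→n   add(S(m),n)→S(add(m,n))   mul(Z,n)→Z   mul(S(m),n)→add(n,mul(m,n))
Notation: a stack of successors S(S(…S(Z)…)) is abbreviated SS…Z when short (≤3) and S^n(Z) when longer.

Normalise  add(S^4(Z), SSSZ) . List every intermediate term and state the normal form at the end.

  start: add(S^4(Z), SSSZ)
  step 1: S(add(SSSZ, SSSZ))
  step 2: S(S(add(SSZ, SSSZ)))
  step 3: S(S(S(add(SZ, SSSZ))))
  step 4: S(S(S(S(add(Z, SSSZ)))))
  step 5: S^7(Z)

Answer: normal form = S^7(Z)  (in 5 steps)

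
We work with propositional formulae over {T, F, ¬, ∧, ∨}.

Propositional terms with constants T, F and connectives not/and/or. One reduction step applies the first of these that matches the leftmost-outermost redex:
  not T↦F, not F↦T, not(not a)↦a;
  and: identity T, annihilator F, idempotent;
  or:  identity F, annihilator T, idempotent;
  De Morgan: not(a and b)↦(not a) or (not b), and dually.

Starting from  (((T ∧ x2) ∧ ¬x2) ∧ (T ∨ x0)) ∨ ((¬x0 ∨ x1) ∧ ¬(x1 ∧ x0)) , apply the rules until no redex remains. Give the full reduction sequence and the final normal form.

  start: (((T ∧ x2) ∧ ¬x2) ∧ (T ∨ x0)) ∨ ((¬x0 ∨ x1) ∧ ¬(x1 ∧ x0))
  [1] ((x2 ∧ ¬x2) ∧ (T ∨ x0)) ∨ ((¬x0 ∨ x1) ∧ ¬(x1 ∧ x0))
  [2] ((x2 ∧ ¬x2) ∧ T) ∨ ((¬x0 ∨ x1) ∧ ¬(x1 ∧ x0))
  [3] (x2 ∧ ¬x2) ∨ ((¬x0 ∨ x1) ∧ ¬(x1 ∧ x0))
  [4] (x2 ∧ ¬x2) ∨ ((¬x0 ∨ x1) ∧ (¬x1 ∨ ¬x0))

Answer: normal form = (x2 ∧ ¬x2) ∨ ((¬x0 ∨ x1) ∧ (¬x1 ∨ ¬x0))  (in 4 steps)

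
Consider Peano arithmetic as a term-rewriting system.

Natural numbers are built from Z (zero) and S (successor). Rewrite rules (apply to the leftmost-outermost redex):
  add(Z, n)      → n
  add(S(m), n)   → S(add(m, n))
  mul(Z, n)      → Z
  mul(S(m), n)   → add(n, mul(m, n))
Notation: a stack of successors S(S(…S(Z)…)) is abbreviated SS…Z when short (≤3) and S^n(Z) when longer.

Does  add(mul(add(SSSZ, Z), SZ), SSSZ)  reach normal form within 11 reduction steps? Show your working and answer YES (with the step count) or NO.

  start: add(mul(add(SSSZ, Z), SZ), SSSZ)
  [1] add(mul(S(add(SSZ, Z)), SZ), SSSZ)
  [2] add(add(SZ, mul(add(SSZ, Z), SZ)), SSSZ)
  [3] add(S(add(Z, mul(add(SSZ, Z), SZ))), SSSZ)
  [4] S(add(add(Z, mul(add(SSZ, Z), SZ)), SSSZ))
  [5] S(add(mul(add(SSZ, Z), SZ), SSSZ))
  [6] S(add(mul(S(add(SZ, Z)), SZ), SSSZ))
  [7] S(add(add(SZ, mul(add(SZ, Z), SZ)), SSSZ))
  [8] S(add(S(add(Z, mul(add(SZ, Z), SZ))), SSSZ))
  [9] S(S(add(add(Z, mul(add(SZ, Z), SZ)), SSSZ)))
  [10] S(S(add(mul(add(SZ, Z), SZ), SSSZ)))
  [11] S(S(add(mul(S(add(Z, Z)), SZ), SSSZ)))

Answer: NO — after 11 steps the term is S(S(add(mul(S(add(Z, Z)), SZ), SSSZ))), not yet normal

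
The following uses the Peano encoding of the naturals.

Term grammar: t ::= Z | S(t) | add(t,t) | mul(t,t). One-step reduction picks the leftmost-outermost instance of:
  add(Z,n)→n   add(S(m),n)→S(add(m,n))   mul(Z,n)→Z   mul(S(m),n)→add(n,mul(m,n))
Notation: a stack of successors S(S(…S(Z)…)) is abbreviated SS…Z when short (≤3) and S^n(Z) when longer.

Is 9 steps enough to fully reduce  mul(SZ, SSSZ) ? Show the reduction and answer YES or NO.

Answer: YES — reaches normal form SSSZ in 6 ≤ 9 steps

Derivation:
  start: mul(SZ, SSSZ)
  [1] add(SSSZ, mul(Z, SSSZ))
  [2] S(add(SSZ, mul(Z, SSSZ)))
  [3] S(S(add(SZ, mul(Z, SSSZ))))
  [4] S(S(S(add(Z, mul(Z, SSSZ)))))
  [5] S(S(S(mul(Z, SSSZ))))
  [6] SSSZ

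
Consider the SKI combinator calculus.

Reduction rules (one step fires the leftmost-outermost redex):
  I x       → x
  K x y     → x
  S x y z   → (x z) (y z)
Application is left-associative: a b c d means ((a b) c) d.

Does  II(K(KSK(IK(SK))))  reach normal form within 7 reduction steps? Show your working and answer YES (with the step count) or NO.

  start: II(K(KSK(IK(SK))))
  step 1: I(K(KSK(IK(SK))))
  step 2: K(KSK(IK(SK)))
  step 3: K(S(IK(SK)))
  step 4: K(S(K(SK)))

Answer: YES — reaches normal form K(S(K(SK))) in 4 ≤ 7 steps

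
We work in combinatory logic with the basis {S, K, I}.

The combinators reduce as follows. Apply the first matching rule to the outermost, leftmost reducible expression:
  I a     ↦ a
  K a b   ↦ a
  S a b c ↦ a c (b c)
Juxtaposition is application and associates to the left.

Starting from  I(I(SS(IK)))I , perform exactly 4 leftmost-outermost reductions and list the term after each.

Answer: after 4 steps: SI(KI)

Working:
  start: I(I(SS(IK)))I
  step 1: I(SS(IK))I
  step 2: SS(IK)I
  step 3: SI(IKI)
  step 4: SI(KI)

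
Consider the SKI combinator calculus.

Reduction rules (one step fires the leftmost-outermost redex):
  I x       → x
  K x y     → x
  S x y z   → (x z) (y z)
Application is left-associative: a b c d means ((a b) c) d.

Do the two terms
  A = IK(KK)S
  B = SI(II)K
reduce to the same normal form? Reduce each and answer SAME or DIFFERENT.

Term A:
  start: IK(KK)S
  [1] K(KK)S
  [2] KK

Term B:
  start: SI(II)K
  [1] IK(IIK)
  [2] K(IIK)
  [3] K(IK)
  [4] KK

Answer: SAME — A ⇓ KK, B ⇓ KK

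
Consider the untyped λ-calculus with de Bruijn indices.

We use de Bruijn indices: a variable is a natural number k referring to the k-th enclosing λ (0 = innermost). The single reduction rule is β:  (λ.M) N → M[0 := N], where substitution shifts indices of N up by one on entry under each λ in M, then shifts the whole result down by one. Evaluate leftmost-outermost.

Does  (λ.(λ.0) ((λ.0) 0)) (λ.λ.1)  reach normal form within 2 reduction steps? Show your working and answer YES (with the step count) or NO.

Answer: NO — after 2 steps the term is (λ.0) (λ.λ.1), not yet normal

Derivation:
  start: (λ.(λ.0) ((λ.0) 0)) (λ.λ.1)
  step 1: (λ.0) ((λ.0) (λ.λ.1))
  step 2: (λ.0) (λ.λ.1)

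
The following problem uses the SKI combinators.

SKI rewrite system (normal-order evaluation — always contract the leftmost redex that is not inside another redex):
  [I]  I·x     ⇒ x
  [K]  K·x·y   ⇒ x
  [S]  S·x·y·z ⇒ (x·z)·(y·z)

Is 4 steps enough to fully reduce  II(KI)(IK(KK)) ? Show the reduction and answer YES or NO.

  start: II(KI)(IK(KK))
  step 1: I(KI)(IK(KK))
  step 2: KI(IK(KK))
  step 3: I

Answer: YES — reaches normal form I in 3 ≤ 4 steps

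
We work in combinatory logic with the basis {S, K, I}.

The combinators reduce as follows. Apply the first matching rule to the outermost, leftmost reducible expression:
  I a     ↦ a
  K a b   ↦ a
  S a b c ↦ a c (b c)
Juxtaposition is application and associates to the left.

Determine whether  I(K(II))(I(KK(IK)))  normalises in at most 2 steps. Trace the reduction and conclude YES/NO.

  start: I(K(II))(I(KK(IK)))
  [1] K(II)(I(KK(IK)))
  [2] II

Answer: NO — after 2 steps the term is II, not yet normal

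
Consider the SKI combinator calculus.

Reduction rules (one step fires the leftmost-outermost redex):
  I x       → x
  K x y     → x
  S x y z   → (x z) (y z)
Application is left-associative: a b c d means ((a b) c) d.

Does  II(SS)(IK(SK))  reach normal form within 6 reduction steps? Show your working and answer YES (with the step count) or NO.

  start: II(SS)(IK(SK))
  →1  I(SS)(IK(SK))
  →2  SS(IK(SK))
  →3  SS(K(SK))

Answer: YES — reaches normal form SS(K(SK)) in 3 ≤ 6 steps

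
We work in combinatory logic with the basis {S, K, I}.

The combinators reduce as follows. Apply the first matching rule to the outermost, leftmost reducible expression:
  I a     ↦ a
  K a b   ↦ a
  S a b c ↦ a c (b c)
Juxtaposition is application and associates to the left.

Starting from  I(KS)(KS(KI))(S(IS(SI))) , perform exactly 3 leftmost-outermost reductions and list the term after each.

Answer: after 3 steps: S(S(S(SI)))

Reduction:
  start: I(KS)(KS(KI))(S(IS(SI)))
  [1] KS(KS(KI))(S(IS(SI)))
  [2] S(S(IS(SI)))
  [3] S(S(S(SI)))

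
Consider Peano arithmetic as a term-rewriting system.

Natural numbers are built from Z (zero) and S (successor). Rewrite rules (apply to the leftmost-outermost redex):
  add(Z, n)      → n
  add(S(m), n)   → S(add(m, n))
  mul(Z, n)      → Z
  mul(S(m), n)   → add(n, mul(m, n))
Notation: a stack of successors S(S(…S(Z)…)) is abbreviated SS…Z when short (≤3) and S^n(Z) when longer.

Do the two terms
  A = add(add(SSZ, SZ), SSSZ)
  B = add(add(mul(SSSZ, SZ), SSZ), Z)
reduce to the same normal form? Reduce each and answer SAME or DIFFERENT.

Term A:
  start: add(add(SSZ, SZ), SSSZ)
  step 1: add(S(add(SZ, SZ)), SSSZ)
  step 2: S(add(add(SZ, SZ), SSSZ))
  step 3: S(add(S(add(Z, SZ)), SSSZ))
  step 4: S(S(add(add(Z, SZ), SSSZ)))
  step 5: S(S(add(SZ, SSSZ)))
  step 6: S(S(S(add(Z, SSSZ))))
  step 7: S^6(Z)

Term B:
  start: add(add(mul(SSSZ, SZ), SSZ), Z)
  step 1: add(add(add(SZ, mul(SSZ, SZ)), SSZ), Z)
  step 2: add(add(S(add(Z, mul(SSZ, SZ))), SSZ), Z)
  step 3: add(S(add(add(Z, mul(SSZ, SZ)), SSZ)), Z)
  step 4: S(add(add(add(Z, mul(SSZ, SZ)), SSZ), Z))
  step 5: S(add(add(mul(SSZ, SZ), SSZ), Z))
  step 6: S(add(add(add(SZ, mul(SZ, SZ)), SSZ), Z))
  step 7: S(add(add(S(add(Z, mul(SZ, SZ))), SSZ), Z))
  step 8: S(add(S(add(add(Z, mul(SZ, SZ)), SSZ)), Z))
  step 9: S(S(add(add(add(Z, mul(SZ, SZ)), SSZ), Z)))
  step 10: S(S(add(add(mul(SZ, SZ), SSZ), Z)))
  step 11: S(S(add(add(add(SZ, mul(Z, SZ)), SSZ), Z)))
  step 12: S(S(add(add(S(add(Z, mul(Z, SZ))), SSZ), Z)))
  step 13: S(S(add(S(add(add(Z, mul(Z, SZ)), SSZ)), Z)))
  step 14: S(S(S(add(add(add(Z, mul(Z, SZ)), SSZ), Z))))
  step 15: S(S(S(add(add(mul(Z, SZ), SSZ), Z))))
  step 16: S(S(S(add(add(Z, SSZ), Z))))
  step 17: S(S(S(add(SSZ, Z))))
  step 18: S(S(S(S(add(SZ, Z)))))
  step 19: S(S(S(S(S(add(Z, Z))))))
  step 20: S^5(Z)

Answer: DIFFERENT — A ⇓ S^6(Z), B ⇓ S^5(Z)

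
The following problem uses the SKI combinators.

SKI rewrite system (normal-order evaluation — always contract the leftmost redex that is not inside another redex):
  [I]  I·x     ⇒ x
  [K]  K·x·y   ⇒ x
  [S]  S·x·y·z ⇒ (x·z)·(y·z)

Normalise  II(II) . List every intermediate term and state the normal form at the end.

  start: II(II)
  [1] I(II)
  [2] II
  [3] I

Answer: normal form = I  (in 3 steps)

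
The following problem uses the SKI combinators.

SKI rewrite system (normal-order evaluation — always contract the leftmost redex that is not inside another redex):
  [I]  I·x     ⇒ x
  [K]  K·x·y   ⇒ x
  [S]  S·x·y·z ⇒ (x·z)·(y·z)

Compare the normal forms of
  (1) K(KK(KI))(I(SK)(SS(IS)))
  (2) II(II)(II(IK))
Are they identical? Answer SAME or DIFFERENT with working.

Answer: SAME — A ⇓ K, B ⇓ K

Working:
Term A:
  start: K(KK(KI))(I(SK)(SS(IS)))
  step 1: KK(KI)
  step 2: K

Term B:
  start: II(II)(II(IK))
  step 1: I(II)(II(IK))
  step 2: II(II(IK))
  step 3: I(II(IK))
  step 4: II(IK)
  step 5: I(IK)
  step 6: IK
  step 7: K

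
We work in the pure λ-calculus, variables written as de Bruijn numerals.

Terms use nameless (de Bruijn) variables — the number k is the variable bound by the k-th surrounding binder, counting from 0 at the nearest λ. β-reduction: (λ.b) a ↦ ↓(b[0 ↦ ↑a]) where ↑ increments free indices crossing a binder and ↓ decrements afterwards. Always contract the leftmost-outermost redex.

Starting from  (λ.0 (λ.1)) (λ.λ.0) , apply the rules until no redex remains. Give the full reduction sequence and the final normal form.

Answer: normal form = λ.0  (in 2 steps)

Working:
  start: (λ.0 (λ.1)) (λ.λ.0)
  [1] (λ.λ.0) (λ.λ.λ.0)
  [2] λ.0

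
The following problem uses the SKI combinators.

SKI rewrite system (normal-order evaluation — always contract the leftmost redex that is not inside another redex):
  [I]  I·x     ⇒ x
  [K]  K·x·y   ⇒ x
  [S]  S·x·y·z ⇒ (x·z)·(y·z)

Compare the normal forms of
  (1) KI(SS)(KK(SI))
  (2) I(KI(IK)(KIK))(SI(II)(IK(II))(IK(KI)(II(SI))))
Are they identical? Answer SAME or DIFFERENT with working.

Term A:
  start: KI(SS)(KK(SI))
  [1] I(KK(SI))
  [2] KK(SI)
  [3] K

Term B:
  start: I(KI(IK)(KIK))(SI(II)(IK(II))(IK(KI)(II(SI))))
  [1] KI(IK)(KIK)(SI(II)(IK(II))(IK(KI)(II(SI))))
  [2] I(KIK)(SI(II)(IK(II))(IK(KI)(II(SI))))
  [3] KIK(SI(II)(IK(II))(IK(KI)(II(SI))))
  [4] I(SI(II)(IK(II))(IK(KI)(II(SI))))
  [5] SI(II)(IK(II))(IK(KI)(II(SI)))
  [6] I(IK(II))(II(IK(II)))(IK(KI)(II(SI)))
  [7] IK(II)(II(IK(II)))(IK(KI)(II(SI)))
  [8] K(II)(II(IK(II)))(IK(KI)(II(SI)))
  [9] II(IK(KI)(II(SI)))
  [10] I(IK(KI)(II(SI)))
  [11] IK(KI)(II(SI))
  [12] K(KI)(II(SI))
  [13] KI

Answer: DIFFERENT — A ⇓ K, B ⇓ KI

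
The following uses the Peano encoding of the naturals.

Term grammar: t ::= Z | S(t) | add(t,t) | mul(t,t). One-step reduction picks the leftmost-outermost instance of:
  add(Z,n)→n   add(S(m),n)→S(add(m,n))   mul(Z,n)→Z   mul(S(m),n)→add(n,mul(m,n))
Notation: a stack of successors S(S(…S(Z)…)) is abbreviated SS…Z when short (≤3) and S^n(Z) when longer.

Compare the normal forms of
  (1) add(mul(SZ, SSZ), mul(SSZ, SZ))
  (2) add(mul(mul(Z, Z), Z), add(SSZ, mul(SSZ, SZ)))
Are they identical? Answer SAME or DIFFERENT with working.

Term A:
  start: add(mul(SZ, SSZ), mul(SSZ, SZ))
  step 1: add(add(SSZ, mul(Z, SSZ)), mul(SSZ, SZ))
  step 2: add(S(add(SZ, mul(Z, SSZ))), mul(SSZ, SZ))
  step 3: S(add(add(SZ, mul(Z, SSZ)), mul(SSZ, SZ)))
  step 4: S(add(S(add(Z, mul(Z, SSZ))), mul(SSZ, SZ)))
  step 5: S(S(add(add(Z, mul(Z, SSZ)), mul(SSZ, SZ))))
  step 6: S(S(add(mul(Z, SSZ), mul(SSZ, SZ))))
  step 7: S(S(add(Z, mul(SSZ, SZ))))
  step 8: S(S(mul(SSZ, SZ)))
  step 9: S(S(add(SZ, mul(SZ, SZ))))
  step 10: S(S(S(add(Z, mul(SZ, SZ)))))
  step 11: S(S(S(mul(SZ, SZ))))
  step 12: S(S(S(add(SZ, mul(Z, SZ)))))
  step 13: S(S(S(S(add(Z, mul(Z, SZ))))))
  step 14: S(S(S(S(mul(Z, SZ)))))
  step 15: S^4(Z)

Term B:
  start: add(mul(mul(Z, Z), Z), add(SSZ, mul(SSZ, SZ)))
  step 1: add(mul(Z, Z), add(SSZ, mul(SSZ, SZ)))
  step 2: add(Z, add(SSZ, mul(SSZ, SZ)))
  step 3: add(SSZ, mul(SSZ, SZ))
  step 4: S(add(SZ, mul(SSZ, SZ)))
  step 5: S(S(add(Z, mul(SSZ, SZ))))
  step 6: S(S(mul(SSZ, SZ)))
  step 7: S(S(add(SZ, mul(SZ, SZ))))
  step 8: S(S(S(add(Z, mul(SZ, SZ)))))
  step 9: S(S(S(mul(SZ, SZ))))
  step 10: S(S(S(add(SZ, mul(Z, SZ)))))
  step 11: S(S(S(S(add(Z, mul(Z, SZ))))))
  step 12: S(S(S(S(mul(Z, SZ)))))
  step 13: S^4(Z)

Answer: SAME — A ⇓ S^4(Z), B ⇓ S^4(Z)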